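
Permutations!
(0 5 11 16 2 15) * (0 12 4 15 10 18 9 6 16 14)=(0 5 11 14)(2 10 18 9 6 16)(4 15 12)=[5, 1, 10, 3, 15, 11, 16, 7, 8, 6, 18, 14, 4, 13, 0, 12, 2, 17, 9]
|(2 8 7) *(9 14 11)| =|(2 8 7)(9 14 11)| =3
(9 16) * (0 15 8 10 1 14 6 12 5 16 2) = [15, 14, 0, 3, 4, 16, 12, 7, 10, 2, 1, 11, 5, 13, 6, 8, 9] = (0 15 8 10 1 14 6 12 5 16 9 2)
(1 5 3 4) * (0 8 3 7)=(0 8 3 4 1 5 7)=[8, 5, 2, 4, 1, 7, 6, 0, 3]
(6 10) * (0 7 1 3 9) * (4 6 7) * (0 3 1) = (0 4 6 10 7)(3 9) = [4, 1, 2, 9, 6, 5, 10, 0, 8, 3, 7]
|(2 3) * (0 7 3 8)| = 5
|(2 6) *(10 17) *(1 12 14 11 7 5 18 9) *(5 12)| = 4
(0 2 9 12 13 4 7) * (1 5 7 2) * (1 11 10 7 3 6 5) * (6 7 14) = (0 11 10 14 6 5 3 7)(2 9 12 13 4) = [11, 1, 9, 7, 2, 3, 5, 0, 8, 12, 14, 10, 13, 4, 6]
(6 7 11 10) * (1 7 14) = (1 7 11 10 6 14) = [0, 7, 2, 3, 4, 5, 14, 11, 8, 9, 6, 10, 12, 13, 1]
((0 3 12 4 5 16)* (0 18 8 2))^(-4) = (0 16 3 18 12 8 4 2 5)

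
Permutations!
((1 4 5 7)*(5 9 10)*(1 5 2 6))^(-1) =(1 6 2 10 9 4)(5 7) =((1 4 9 10 2 6)(5 7))^(-1)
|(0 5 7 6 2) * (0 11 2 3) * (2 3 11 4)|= |(0 5 7 6 11 3)(2 4)|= 6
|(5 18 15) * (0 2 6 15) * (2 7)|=7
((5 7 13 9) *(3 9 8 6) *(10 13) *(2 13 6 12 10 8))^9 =(2 13)(3 9 5 7 8 12 10 6)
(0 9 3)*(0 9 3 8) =[3, 1, 2, 9, 4, 5, 6, 7, 0, 8] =(0 3 9 8)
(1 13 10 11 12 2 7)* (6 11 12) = [0, 13, 7, 3, 4, 5, 11, 1, 8, 9, 12, 6, 2, 10] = (1 13 10 12 2 7)(6 11)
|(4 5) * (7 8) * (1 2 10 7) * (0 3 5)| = |(0 3 5 4)(1 2 10 7 8)| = 20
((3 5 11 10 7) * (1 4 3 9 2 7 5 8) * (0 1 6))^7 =(0 1 4 3 8 6)(2 7 9)(5 11 10)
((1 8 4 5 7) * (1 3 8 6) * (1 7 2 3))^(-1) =(1 7 6)(2 5 4 8 3)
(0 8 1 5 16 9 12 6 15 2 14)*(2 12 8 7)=(0 7 2 14)(1 5 16 9 8)(6 15 12)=[7, 5, 14, 3, 4, 16, 15, 2, 1, 8, 10, 11, 6, 13, 0, 12, 9]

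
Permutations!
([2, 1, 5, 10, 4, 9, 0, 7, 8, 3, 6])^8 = [2, 1, 5, 10, 4, 9, 0, 7, 8, 3, 6]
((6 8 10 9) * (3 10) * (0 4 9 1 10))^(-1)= (0 3 8 6 9 4)(1 10)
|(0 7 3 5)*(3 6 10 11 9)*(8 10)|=9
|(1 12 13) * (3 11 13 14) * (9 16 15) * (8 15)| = |(1 12 14 3 11 13)(8 15 9 16)| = 12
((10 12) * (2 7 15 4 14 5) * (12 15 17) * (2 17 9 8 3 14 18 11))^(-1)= (2 11 18 4 15 10 12 17 5 14 3 8 9 7)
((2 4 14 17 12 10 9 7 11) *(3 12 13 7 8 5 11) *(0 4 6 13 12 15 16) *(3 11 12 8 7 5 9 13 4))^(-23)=(0 3 15 16)(2 17 11 14 7 4 9 6 8)(5 12 10 13)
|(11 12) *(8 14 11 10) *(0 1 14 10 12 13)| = |(0 1 14 11 13)(8 10)| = 10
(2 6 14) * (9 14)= (2 6 9 14)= [0, 1, 6, 3, 4, 5, 9, 7, 8, 14, 10, 11, 12, 13, 2]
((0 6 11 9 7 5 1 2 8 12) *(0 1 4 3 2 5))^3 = (0 9 6 7 11)(1 3 12 4 8 5 2)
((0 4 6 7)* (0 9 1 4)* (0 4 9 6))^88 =((0 4)(1 9)(6 7))^88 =(9)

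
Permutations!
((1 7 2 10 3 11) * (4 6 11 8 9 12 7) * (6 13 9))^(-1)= (1 11 6 8 3 10 2 7 12 9 13 4)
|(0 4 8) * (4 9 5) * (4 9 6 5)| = 6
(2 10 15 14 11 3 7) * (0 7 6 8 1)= (0 7 2 10 15 14 11 3 6 8 1)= [7, 0, 10, 6, 4, 5, 8, 2, 1, 9, 15, 3, 12, 13, 11, 14]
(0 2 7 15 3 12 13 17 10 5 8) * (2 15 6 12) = (0 15 3 2 7 6 12 13 17 10 5 8) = [15, 1, 7, 2, 4, 8, 12, 6, 0, 9, 5, 11, 13, 17, 14, 3, 16, 10]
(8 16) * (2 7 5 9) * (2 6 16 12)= [0, 1, 7, 3, 4, 9, 16, 5, 12, 6, 10, 11, 2, 13, 14, 15, 8]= (2 7 5 9 6 16 8 12)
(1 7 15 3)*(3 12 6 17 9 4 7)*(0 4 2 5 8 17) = (0 4 7 15 12 6)(1 3)(2 5 8 17 9) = [4, 3, 5, 1, 7, 8, 0, 15, 17, 2, 10, 11, 6, 13, 14, 12, 16, 9]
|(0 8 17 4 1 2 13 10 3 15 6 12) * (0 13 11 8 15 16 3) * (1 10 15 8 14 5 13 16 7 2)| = 55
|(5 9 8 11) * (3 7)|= |(3 7)(5 9 8 11)|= 4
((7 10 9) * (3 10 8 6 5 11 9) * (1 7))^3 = (1 6 9 8 11 7 5)(3 10)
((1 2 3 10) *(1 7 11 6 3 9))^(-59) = (1 2 9)(3 10 7 11 6)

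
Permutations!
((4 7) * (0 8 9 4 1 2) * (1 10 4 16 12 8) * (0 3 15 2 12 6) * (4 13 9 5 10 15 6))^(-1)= ((0 1 12 8 5 10 13 9 16 4 7 15 2 3 6))^(-1)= (0 6 3 2 15 7 4 16 9 13 10 5 8 12 1)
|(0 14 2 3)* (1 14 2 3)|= |(0 2 1 14 3)|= 5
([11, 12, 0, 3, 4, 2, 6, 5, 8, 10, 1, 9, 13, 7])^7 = [7, 11, 13, 3, 4, 12, 6, 1, 8, 2, 0, 5, 9, 10]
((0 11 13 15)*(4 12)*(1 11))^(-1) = ((0 1 11 13 15)(4 12))^(-1) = (0 15 13 11 1)(4 12)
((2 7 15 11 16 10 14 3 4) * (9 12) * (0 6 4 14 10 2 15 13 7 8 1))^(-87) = ((0 6 4 15 11 16 2 8 1)(3 14)(7 13)(9 12))^(-87) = (0 15 2)(1 4 16)(3 14)(6 11 8)(7 13)(9 12)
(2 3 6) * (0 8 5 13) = (0 8 5 13)(2 3 6) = [8, 1, 3, 6, 4, 13, 2, 7, 5, 9, 10, 11, 12, 0]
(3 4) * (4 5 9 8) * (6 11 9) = [0, 1, 2, 5, 3, 6, 11, 7, 4, 8, 10, 9] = (3 5 6 11 9 8 4)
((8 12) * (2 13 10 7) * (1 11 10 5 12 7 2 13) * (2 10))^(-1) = ((1 11 2)(5 12 8 7 13))^(-1) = (1 2 11)(5 13 7 8 12)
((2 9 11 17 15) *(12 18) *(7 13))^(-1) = (2 15 17 11 9)(7 13)(12 18)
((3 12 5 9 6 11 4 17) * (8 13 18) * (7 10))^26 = ((3 12 5 9 6 11 4 17)(7 10)(8 13 18))^26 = (3 5 6 4)(8 18 13)(9 11 17 12)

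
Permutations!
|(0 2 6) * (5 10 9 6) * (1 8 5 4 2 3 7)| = |(0 3 7 1 8 5 10 9 6)(2 4)| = 18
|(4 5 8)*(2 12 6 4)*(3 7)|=6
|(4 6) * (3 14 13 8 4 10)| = |(3 14 13 8 4 6 10)| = 7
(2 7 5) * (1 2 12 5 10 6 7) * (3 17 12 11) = (1 2)(3 17 12 5 11)(6 7 10) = [0, 2, 1, 17, 4, 11, 7, 10, 8, 9, 6, 3, 5, 13, 14, 15, 16, 12]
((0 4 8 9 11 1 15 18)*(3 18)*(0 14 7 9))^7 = (0 4 8)(1 11 9 7 14 18 3 15)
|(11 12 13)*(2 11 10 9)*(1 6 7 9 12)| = 6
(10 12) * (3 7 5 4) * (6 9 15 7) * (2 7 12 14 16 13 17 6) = (2 7 5 4 3)(6 9 15 12 10 14 16 13 17) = [0, 1, 7, 2, 3, 4, 9, 5, 8, 15, 14, 11, 10, 17, 16, 12, 13, 6]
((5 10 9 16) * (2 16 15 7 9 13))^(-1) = ((2 16 5 10 13)(7 9 15))^(-1) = (2 13 10 5 16)(7 15 9)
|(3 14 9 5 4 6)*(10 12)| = |(3 14 9 5 4 6)(10 12)| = 6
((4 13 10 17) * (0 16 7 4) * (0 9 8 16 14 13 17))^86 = ((0 14 13 10)(4 17 9 8 16 7))^86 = (0 13)(4 9 16)(7 17 8)(10 14)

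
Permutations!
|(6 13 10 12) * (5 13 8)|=6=|(5 13 10 12 6 8)|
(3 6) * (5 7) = [0, 1, 2, 6, 4, 7, 3, 5] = (3 6)(5 7)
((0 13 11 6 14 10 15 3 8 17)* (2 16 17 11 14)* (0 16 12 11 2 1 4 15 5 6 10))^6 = (17)(1 12 4 11 15 10 3 5 8 6 2)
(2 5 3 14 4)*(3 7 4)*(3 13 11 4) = (2 5 7 3 14 13 11 4) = [0, 1, 5, 14, 2, 7, 6, 3, 8, 9, 10, 4, 12, 11, 13]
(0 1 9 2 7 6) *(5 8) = [1, 9, 7, 3, 4, 8, 0, 6, 5, 2] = (0 1 9 2 7 6)(5 8)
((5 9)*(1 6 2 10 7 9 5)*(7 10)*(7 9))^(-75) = (10)(1 6 2 9)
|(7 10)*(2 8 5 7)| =5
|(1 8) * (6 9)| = 2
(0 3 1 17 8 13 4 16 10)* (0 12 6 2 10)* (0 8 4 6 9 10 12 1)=(0 3)(1 17 4 16 8 13 6 2 12 9 10)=[3, 17, 12, 0, 16, 5, 2, 7, 13, 10, 1, 11, 9, 6, 14, 15, 8, 4]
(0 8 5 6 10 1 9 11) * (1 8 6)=[6, 9, 2, 3, 4, 1, 10, 7, 5, 11, 8, 0]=(0 6 10 8 5 1 9 11)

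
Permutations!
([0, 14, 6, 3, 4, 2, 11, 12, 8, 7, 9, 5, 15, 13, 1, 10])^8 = [0, 1, 2, 3, 4, 5, 6, 10, 8, 15, 12, 11, 9, 13, 14, 7]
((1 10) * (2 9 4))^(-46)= (10)(2 4 9)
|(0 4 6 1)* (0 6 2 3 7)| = |(0 4 2 3 7)(1 6)| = 10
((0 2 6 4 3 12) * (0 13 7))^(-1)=((0 2 6 4 3 12 13 7))^(-1)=(0 7 13 12 3 4 6 2)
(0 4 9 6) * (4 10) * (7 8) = (0 10 4 9 6)(7 8) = [10, 1, 2, 3, 9, 5, 0, 8, 7, 6, 4]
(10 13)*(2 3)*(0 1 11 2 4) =(0 1 11 2 3 4)(10 13) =[1, 11, 3, 4, 0, 5, 6, 7, 8, 9, 13, 2, 12, 10]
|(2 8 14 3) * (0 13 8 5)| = 7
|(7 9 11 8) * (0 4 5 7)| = 7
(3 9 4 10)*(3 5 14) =(3 9 4 10 5 14) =[0, 1, 2, 9, 10, 14, 6, 7, 8, 4, 5, 11, 12, 13, 3]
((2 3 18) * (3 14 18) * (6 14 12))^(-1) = (2 18 14 6 12)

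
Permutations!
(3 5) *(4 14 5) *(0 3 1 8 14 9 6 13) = (0 3 4 9 6 13)(1 8 14 5) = [3, 8, 2, 4, 9, 1, 13, 7, 14, 6, 10, 11, 12, 0, 5]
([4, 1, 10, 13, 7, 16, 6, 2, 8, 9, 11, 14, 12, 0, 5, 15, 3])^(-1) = [13, 1, 7, 16, 0, 14, 6, 4, 8, 9, 2, 10, 12, 3, 11, 15, 5]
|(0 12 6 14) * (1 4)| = 4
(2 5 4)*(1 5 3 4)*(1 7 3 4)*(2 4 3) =(1 5 7 2 3) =[0, 5, 3, 1, 4, 7, 6, 2]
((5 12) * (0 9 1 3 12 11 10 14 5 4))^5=(0 4 12 3 1 9)(5 11 10 14)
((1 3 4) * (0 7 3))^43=((0 7 3 4 1))^43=(0 4 7 1 3)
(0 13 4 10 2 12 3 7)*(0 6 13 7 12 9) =(0 7 6 13 4 10 2 9)(3 12) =[7, 1, 9, 12, 10, 5, 13, 6, 8, 0, 2, 11, 3, 4]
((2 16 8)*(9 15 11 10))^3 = (16)(9 10 11 15) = ((2 16 8)(9 15 11 10))^3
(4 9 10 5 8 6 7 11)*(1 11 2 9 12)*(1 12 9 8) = [0, 11, 8, 3, 9, 1, 7, 2, 6, 10, 5, 4, 12] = (12)(1 11 4 9 10 5)(2 8 6 7)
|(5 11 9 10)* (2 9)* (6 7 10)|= 7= |(2 9 6 7 10 5 11)|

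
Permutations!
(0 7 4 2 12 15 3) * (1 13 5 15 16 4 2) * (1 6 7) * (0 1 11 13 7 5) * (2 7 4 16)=(16)(0 11 13)(1 4 6 5 15 3)(2 12)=[11, 4, 12, 1, 6, 15, 5, 7, 8, 9, 10, 13, 2, 0, 14, 3, 16]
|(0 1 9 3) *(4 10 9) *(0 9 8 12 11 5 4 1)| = |(3 9)(4 10 8 12 11 5)| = 6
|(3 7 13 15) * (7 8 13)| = |(3 8 13 15)| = 4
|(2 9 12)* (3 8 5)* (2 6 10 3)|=|(2 9 12 6 10 3 8 5)|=8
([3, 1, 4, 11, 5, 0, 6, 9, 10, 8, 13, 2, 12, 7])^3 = (0 2)(3 4)(5 11)(7 10 9 13 8)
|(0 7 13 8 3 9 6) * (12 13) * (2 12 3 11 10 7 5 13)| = |(0 5 13 8 11 10 7 3 9 6)(2 12)| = 10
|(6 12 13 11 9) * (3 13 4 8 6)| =|(3 13 11 9)(4 8 6 12)| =4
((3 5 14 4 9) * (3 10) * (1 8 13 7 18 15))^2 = (1 13 18)(3 14 9)(4 10 5)(7 15 8)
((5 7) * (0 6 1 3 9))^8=((0 6 1 3 9)(5 7))^8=(0 3 6 9 1)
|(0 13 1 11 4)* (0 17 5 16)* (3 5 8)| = 10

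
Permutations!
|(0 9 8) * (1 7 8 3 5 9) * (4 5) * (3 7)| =8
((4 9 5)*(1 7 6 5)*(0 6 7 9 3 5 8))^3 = ((0 6 8)(1 9)(3 5 4))^3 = (1 9)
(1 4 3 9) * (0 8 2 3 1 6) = (0 8 2 3 9 6)(1 4) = [8, 4, 3, 9, 1, 5, 0, 7, 2, 6]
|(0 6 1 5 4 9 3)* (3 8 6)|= 6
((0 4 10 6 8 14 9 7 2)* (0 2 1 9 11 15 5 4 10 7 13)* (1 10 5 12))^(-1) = ((0 5 4 7 10 6 8 14 11 15 12 1 9 13))^(-1) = (0 13 9 1 12 15 11 14 8 6 10 7 4 5)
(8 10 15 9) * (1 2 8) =[0, 2, 8, 3, 4, 5, 6, 7, 10, 1, 15, 11, 12, 13, 14, 9] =(1 2 8 10 15 9)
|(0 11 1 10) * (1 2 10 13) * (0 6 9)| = |(0 11 2 10 6 9)(1 13)| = 6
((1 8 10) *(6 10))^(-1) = (1 10 6 8)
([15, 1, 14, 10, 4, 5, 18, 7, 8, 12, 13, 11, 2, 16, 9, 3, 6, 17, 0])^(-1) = [18, 1, 12, 15, 4, 5, 16, 7, 8, 14, 3, 11, 9, 10, 2, 0, 13, 17, 6]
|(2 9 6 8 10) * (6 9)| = |(2 6 8 10)| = 4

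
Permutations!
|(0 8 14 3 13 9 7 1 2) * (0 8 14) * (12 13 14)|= |(0 12 13 9 7 1 2 8)(3 14)|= 8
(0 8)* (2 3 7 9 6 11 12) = (0 8)(2 3 7 9 6 11 12) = [8, 1, 3, 7, 4, 5, 11, 9, 0, 6, 10, 12, 2]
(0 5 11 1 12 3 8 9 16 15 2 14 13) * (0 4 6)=[5, 12, 14, 8, 6, 11, 0, 7, 9, 16, 10, 1, 3, 4, 13, 2, 15]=(0 5 11 1 12 3 8 9 16 15 2 14 13 4 6)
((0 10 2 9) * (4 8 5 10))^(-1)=(0 9 2 10 5 8 4)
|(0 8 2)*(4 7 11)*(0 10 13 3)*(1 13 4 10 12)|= 28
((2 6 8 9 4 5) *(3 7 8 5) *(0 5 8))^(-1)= (0 7 3 4 9 8 6 2 5)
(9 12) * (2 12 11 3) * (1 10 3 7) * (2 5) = (1 10 3 5 2 12 9 11 7) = [0, 10, 12, 5, 4, 2, 6, 1, 8, 11, 3, 7, 9]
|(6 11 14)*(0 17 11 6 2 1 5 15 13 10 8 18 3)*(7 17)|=|(0 7 17 11 14 2 1 5 15 13 10 8 18 3)|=14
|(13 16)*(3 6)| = 2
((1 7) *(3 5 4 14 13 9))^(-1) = (1 7)(3 9 13 14 4 5)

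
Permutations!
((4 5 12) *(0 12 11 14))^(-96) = ((0 12 4 5 11 14))^(-96) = (14)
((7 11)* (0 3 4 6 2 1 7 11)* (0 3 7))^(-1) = ((11)(0 7 3 4 6 2 1))^(-1) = (11)(0 1 2 6 4 3 7)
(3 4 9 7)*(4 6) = (3 6 4 9 7) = [0, 1, 2, 6, 9, 5, 4, 3, 8, 7]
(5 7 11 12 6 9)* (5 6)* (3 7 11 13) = (3 7 13)(5 11 12)(6 9) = [0, 1, 2, 7, 4, 11, 9, 13, 8, 6, 10, 12, 5, 3]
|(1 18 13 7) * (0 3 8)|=12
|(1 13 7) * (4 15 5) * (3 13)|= 12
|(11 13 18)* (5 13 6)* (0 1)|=10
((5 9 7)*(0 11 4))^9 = (11)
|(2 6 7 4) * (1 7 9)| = 6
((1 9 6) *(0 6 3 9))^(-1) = ((0 6 1)(3 9))^(-1) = (0 1 6)(3 9)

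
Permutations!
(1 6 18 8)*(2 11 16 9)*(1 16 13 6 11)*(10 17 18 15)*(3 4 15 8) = [0, 11, 1, 4, 15, 5, 8, 7, 16, 2, 17, 13, 12, 6, 14, 10, 9, 18, 3] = (1 11 13 6 8 16 9 2)(3 4 15 10 17 18)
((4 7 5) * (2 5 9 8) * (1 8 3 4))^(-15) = ((1 8 2 5)(3 4 7 9))^(-15) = (1 8 2 5)(3 4 7 9)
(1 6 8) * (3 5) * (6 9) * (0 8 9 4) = (0 8 1 4)(3 5)(6 9) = [8, 4, 2, 5, 0, 3, 9, 7, 1, 6]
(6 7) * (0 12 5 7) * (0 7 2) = (0 12 5 2)(6 7) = [12, 1, 0, 3, 4, 2, 7, 6, 8, 9, 10, 11, 5]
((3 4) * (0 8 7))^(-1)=((0 8 7)(3 4))^(-1)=(0 7 8)(3 4)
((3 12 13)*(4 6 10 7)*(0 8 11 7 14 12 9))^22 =(0 3 12 10 4 11)(6 7 8 9 13 14)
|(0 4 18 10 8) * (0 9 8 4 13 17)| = 6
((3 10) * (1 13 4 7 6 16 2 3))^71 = ((1 13 4 7 6 16 2 3 10))^71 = (1 10 3 2 16 6 7 4 13)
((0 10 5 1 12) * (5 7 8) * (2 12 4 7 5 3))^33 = (0 1 8 12 5 7 2 10 4 3)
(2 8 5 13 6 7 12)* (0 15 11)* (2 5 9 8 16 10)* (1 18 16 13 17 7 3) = (0 15 11)(1 18 16 10 2 13 6 3)(5 17 7 12)(8 9) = [15, 18, 13, 1, 4, 17, 3, 12, 9, 8, 2, 0, 5, 6, 14, 11, 10, 7, 16]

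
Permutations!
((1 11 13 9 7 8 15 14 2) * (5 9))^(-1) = (1 2 14 15 8 7 9 5 13 11)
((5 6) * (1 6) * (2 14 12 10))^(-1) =((1 6 5)(2 14 12 10))^(-1) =(1 5 6)(2 10 12 14)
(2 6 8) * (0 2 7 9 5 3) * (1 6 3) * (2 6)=(0 6 8 7 9 5 1 2 3)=[6, 2, 3, 0, 4, 1, 8, 9, 7, 5]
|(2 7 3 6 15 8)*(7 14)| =|(2 14 7 3 6 15 8)| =7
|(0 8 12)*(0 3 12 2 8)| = 2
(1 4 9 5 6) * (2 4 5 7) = (1 5 6)(2 4 9 7) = [0, 5, 4, 3, 9, 6, 1, 2, 8, 7]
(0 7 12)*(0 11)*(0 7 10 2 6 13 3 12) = (0 10 2 6 13 3 12 11 7) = [10, 1, 6, 12, 4, 5, 13, 0, 8, 9, 2, 7, 11, 3]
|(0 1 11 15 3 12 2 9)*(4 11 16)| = 10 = |(0 1 16 4 11 15 3 12 2 9)|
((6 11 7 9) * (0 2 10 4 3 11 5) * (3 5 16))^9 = (0 5 4 10 2)(3 9)(6 11)(7 16)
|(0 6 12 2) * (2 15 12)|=|(0 6 2)(12 15)|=6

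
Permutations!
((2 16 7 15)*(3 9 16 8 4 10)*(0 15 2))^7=((0 15)(2 8 4 10 3 9 16 7))^7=(0 15)(2 7 16 9 3 10 4 8)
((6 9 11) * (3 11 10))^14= (3 10 9 6 11)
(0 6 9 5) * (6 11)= (0 11 6 9 5)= [11, 1, 2, 3, 4, 0, 9, 7, 8, 5, 10, 6]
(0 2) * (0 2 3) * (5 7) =(0 3)(5 7) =[3, 1, 2, 0, 4, 7, 6, 5]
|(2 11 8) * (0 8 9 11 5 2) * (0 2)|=4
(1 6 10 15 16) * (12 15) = (1 6 10 12 15 16) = [0, 6, 2, 3, 4, 5, 10, 7, 8, 9, 12, 11, 15, 13, 14, 16, 1]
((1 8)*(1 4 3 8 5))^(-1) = (1 5)(3 4 8) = ((1 5)(3 8 4))^(-1)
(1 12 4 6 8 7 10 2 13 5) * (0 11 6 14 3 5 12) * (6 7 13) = [11, 0, 6, 5, 14, 1, 8, 10, 13, 9, 2, 7, 4, 12, 3] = (0 11 7 10 2 6 8 13 12 4 14 3 5 1)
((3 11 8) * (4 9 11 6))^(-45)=(3 9)(4 8)(6 11)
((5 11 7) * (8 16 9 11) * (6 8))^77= ((5 6 8 16 9 11 7))^77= (16)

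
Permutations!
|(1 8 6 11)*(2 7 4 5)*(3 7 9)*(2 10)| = 28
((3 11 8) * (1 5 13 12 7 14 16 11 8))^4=(1 7)(5 14)(11 12)(13 16)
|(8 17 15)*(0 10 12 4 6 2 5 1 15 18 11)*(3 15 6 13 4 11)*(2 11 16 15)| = |(0 10 12 16 15 8 17 18 3 2 5 1 6 11)(4 13)| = 14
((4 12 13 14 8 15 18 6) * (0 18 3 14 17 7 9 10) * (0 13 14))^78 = (0 8 4)(3 14 6)(7 13 9 17 10)(12 18 15)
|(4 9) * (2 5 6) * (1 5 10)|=|(1 5 6 2 10)(4 9)|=10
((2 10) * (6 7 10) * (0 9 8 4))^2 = ((0 9 8 4)(2 6 7 10))^2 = (0 8)(2 7)(4 9)(6 10)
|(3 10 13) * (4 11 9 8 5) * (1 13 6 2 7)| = |(1 13 3 10 6 2 7)(4 11 9 8 5)| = 35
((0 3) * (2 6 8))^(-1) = (0 3)(2 8 6)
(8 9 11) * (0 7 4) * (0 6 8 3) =(0 7 4 6 8 9 11 3) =[7, 1, 2, 0, 6, 5, 8, 4, 9, 11, 10, 3]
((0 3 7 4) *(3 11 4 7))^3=((0 11 4))^3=(11)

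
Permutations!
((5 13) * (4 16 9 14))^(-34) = (4 9)(14 16)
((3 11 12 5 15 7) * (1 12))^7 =(15)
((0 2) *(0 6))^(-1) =(0 6 2)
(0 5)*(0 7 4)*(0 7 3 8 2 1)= (0 5 3 8 2 1)(4 7)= [5, 0, 1, 8, 7, 3, 6, 4, 2]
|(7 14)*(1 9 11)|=6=|(1 9 11)(7 14)|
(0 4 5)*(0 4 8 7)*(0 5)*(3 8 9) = (0 9 3 8 7 5 4) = [9, 1, 2, 8, 0, 4, 6, 5, 7, 3]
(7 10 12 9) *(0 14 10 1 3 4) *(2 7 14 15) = (0 15 2 7 1 3 4)(9 14 10 12) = [15, 3, 7, 4, 0, 5, 6, 1, 8, 14, 12, 11, 9, 13, 10, 2]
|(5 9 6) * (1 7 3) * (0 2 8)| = |(0 2 8)(1 7 3)(5 9 6)| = 3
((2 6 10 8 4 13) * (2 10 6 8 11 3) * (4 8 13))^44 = (2 3 11 10 13)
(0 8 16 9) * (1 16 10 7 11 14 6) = (0 8 10 7 11 14 6 1 16 9) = [8, 16, 2, 3, 4, 5, 1, 11, 10, 0, 7, 14, 12, 13, 6, 15, 9]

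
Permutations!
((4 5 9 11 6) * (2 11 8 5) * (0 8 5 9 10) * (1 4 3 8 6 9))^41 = (0 9 4 3 10 11 1 6 5 2 8)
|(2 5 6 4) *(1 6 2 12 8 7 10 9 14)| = 18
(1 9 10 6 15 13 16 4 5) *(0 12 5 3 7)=(0 12 5 1 9 10 6 15 13 16 4 3 7)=[12, 9, 2, 7, 3, 1, 15, 0, 8, 10, 6, 11, 5, 16, 14, 13, 4]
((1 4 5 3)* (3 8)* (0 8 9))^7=((0 8 3 1 4 5 9))^7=(9)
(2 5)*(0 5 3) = (0 5 2 3) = [5, 1, 3, 0, 4, 2]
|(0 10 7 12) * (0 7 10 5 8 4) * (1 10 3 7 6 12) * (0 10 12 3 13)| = |(0 5 8 4 10 13)(1 12 6 3 7)| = 30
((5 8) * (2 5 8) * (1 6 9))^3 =((1 6 9)(2 5))^3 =(9)(2 5)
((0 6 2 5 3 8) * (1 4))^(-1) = (0 8 3 5 2 6)(1 4)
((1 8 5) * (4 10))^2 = ((1 8 5)(4 10))^2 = (10)(1 5 8)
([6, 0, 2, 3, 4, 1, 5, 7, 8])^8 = [0, 1, 2, 3, 4, 5, 6, 7, 8]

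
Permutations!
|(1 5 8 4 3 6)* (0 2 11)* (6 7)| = 21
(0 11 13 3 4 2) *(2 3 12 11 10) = [10, 1, 0, 4, 3, 5, 6, 7, 8, 9, 2, 13, 11, 12] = (0 10 2)(3 4)(11 13 12)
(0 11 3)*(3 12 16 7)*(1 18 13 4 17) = [11, 18, 2, 0, 17, 5, 6, 3, 8, 9, 10, 12, 16, 4, 14, 15, 7, 1, 13] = (0 11 12 16 7 3)(1 18 13 4 17)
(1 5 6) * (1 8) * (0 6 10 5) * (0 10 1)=(0 6 8)(1 10 5)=[6, 10, 2, 3, 4, 1, 8, 7, 0, 9, 5]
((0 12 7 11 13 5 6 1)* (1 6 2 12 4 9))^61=((0 4 9 1)(2 12 7 11 13 5))^61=(0 4 9 1)(2 12 7 11 13 5)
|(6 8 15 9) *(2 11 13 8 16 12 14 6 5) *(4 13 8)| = 12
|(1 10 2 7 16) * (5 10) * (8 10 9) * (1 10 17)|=20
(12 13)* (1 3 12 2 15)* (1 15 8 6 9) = (15)(1 3 12 13 2 8 6 9) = [0, 3, 8, 12, 4, 5, 9, 7, 6, 1, 10, 11, 13, 2, 14, 15]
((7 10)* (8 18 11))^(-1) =(7 10)(8 11 18)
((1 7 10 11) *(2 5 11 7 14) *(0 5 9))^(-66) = (0 14 5 2 11 9 1)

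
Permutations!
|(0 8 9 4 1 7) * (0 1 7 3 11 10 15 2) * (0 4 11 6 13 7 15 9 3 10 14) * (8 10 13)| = |(0 10 9 11 14)(1 13 7)(2 4 15)(3 6 8)| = 15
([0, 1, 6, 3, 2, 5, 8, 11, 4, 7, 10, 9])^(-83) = [0, 1, 6, 3, 2, 5, 8, 11, 4, 7, 10, 9]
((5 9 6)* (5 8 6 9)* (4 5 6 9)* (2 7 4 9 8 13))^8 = (2 4 6)(5 13 7) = ((2 7 4 5 6 13))^8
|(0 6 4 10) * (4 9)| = |(0 6 9 4 10)| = 5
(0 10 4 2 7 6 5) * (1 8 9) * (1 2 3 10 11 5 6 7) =[11, 8, 1, 10, 3, 0, 6, 7, 9, 2, 4, 5] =(0 11 5)(1 8 9 2)(3 10 4)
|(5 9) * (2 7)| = |(2 7)(5 9)| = 2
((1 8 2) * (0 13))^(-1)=(0 13)(1 2 8)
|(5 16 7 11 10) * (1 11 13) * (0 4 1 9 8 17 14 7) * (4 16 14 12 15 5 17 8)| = |(0 16)(1 11 10 17 12 15 5 14 7 13 9 4)| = 12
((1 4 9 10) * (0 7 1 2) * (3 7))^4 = ((0 3 7 1 4 9 10 2))^4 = (0 4)(1 2)(3 9)(7 10)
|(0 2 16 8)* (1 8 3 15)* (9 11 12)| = 21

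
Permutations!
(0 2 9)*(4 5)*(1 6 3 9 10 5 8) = [2, 6, 10, 9, 8, 4, 3, 7, 1, 0, 5] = (0 2 10 5 4 8 1 6 3 9)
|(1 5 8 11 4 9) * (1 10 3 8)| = 6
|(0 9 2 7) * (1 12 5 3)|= 4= |(0 9 2 7)(1 12 5 3)|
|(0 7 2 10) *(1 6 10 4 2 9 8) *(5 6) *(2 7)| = 10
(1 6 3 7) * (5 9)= (1 6 3 7)(5 9)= [0, 6, 2, 7, 4, 9, 3, 1, 8, 5]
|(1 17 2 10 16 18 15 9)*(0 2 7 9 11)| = 28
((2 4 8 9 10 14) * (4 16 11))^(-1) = ((2 16 11 4 8 9 10 14))^(-1) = (2 14 10 9 8 4 11 16)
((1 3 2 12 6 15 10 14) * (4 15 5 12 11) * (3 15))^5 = (1 15 10 14)(2 11 4 3)(5 6 12)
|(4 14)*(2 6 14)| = 4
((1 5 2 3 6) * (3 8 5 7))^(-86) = (1 3)(2 8 5)(6 7)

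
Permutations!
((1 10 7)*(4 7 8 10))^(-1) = ((1 4 7)(8 10))^(-1) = (1 7 4)(8 10)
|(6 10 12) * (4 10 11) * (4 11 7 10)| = 4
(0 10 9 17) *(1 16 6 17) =[10, 16, 2, 3, 4, 5, 17, 7, 8, 1, 9, 11, 12, 13, 14, 15, 6, 0] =(0 10 9 1 16 6 17)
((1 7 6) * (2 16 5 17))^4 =((1 7 6)(2 16 5 17))^4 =(17)(1 7 6)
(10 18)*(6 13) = (6 13)(10 18) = [0, 1, 2, 3, 4, 5, 13, 7, 8, 9, 18, 11, 12, 6, 14, 15, 16, 17, 10]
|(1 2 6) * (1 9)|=|(1 2 6 9)|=4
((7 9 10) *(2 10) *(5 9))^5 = (10)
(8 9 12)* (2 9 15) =(2 9 12 8 15) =[0, 1, 9, 3, 4, 5, 6, 7, 15, 12, 10, 11, 8, 13, 14, 2]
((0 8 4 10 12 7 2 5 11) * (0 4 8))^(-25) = ((2 5 11 4 10 12 7))^(-25) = (2 4 7 11 12 5 10)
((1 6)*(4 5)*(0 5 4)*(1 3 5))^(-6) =((0 1 6 3 5))^(-6) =(0 5 3 6 1)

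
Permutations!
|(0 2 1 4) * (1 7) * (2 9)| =|(0 9 2 7 1 4)| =6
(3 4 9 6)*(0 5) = (0 5)(3 4 9 6) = [5, 1, 2, 4, 9, 0, 3, 7, 8, 6]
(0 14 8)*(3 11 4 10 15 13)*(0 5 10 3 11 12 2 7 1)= (0 14 8 5 10 15 13 11 4 3 12 2 7 1)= [14, 0, 7, 12, 3, 10, 6, 1, 5, 9, 15, 4, 2, 11, 8, 13]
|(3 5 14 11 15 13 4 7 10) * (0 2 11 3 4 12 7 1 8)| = |(0 2 11 15 13 12 7 10 4 1 8)(3 5 14)| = 33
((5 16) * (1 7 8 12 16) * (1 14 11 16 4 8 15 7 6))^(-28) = (16)(4 12 8)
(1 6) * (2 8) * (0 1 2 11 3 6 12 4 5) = (0 1 12 4 5)(2 8 11 3 6) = [1, 12, 8, 6, 5, 0, 2, 7, 11, 9, 10, 3, 4]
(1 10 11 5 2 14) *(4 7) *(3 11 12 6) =(1 10 12 6 3 11 5 2 14)(4 7) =[0, 10, 14, 11, 7, 2, 3, 4, 8, 9, 12, 5, 6, 13, 1]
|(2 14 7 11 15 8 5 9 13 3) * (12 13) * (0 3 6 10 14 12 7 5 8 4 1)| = |(0 3 2 12 13 6 10 14 5 9 7 11 15 4 1)| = 15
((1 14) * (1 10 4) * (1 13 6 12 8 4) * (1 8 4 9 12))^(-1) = (1 6 13 4 12 9 8 10 14)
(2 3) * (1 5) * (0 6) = (0 6)(1 5)(2 3) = [6, 5, 3, 2, 4, 1, 0]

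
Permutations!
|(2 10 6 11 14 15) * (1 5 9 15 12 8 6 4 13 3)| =|(1 5 9 15 2 10 4 13 3)(6 11 14 12 8)| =45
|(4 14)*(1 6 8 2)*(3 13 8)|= |(1 6 3 13 8 2)(4 14)|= 6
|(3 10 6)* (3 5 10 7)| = |(3 7)(5 10 6)| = 6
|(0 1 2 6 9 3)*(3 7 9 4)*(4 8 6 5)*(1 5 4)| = 6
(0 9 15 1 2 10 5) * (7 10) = (0 9 15 1 2 7 10 5) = [9, 2, 7, 3, 4, 0, 6, 10, 8, 15, 5, 11, 12, 13, 14, 1]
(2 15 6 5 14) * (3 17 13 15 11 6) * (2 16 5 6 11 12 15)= (2 12 15 3 17 13)(5 14 16)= [0, 1, 12, 17, 4, 14, 6, 7, 8, 9, 10, 11, 15, 2, 16, 3, 5, 13]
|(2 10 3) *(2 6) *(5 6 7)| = 6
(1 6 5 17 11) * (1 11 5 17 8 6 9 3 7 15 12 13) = (1 9 3 7 15 12 13)(5 8 6 17) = [0, 9, 2, 7, 4, 8, 17, 15, 6, 3, 10, 11, 13, 1, 14, 12, 16, 5]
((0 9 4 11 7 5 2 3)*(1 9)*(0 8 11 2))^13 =((0 1 9 4 2 3 8 11 7 5))^13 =(0 4 8 5 9 3 7 1 2 11)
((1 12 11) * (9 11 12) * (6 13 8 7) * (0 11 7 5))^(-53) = (0 11 1 9 7 6 13 8 5)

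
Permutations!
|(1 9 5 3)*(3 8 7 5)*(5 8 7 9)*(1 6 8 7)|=4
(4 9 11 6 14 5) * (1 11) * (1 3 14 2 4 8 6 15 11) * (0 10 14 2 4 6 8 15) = [10, 1, 6, 2, 9, 15, 4, 7, 8, 3, 14, 0, 12, 13, 5, 11] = (0 10 14 5 15 11)(2 6 4 9 3)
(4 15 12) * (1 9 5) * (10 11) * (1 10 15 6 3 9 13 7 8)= (1 13 7 8)(3 9 5 10 11 15 12 4 6)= [0, 13, 2, 9, 6, 10, 3, 8, 1, 5, 11, 15, 4, 7, 14, 12]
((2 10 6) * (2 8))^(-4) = ((2 10 6 8))^(-4) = (10)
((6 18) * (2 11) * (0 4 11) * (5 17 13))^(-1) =((0 4 11 2)(5 17 13)(6 18))^(-1) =(0 2 11 4)(5 13 17)(6 18)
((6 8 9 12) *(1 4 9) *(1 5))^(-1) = (1 5 8 6 12 9 4)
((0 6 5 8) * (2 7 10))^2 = (0 5)(2 10 7)(6 8)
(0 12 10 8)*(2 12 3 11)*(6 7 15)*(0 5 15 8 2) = (0 3 11)(2 12 10)(5 15 6 7 8) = [3, 1, 12, 11, 4, 15, 7, 8, 5, 9, 2, 0, 10, 13, 14, 6]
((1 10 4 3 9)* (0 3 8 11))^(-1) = ((0 3 9 1 10 4 8 11))^(-1) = (0 11 8 4 10 1 9 3)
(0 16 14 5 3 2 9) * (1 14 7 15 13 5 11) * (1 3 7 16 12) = (16)(0 12 1 14 11 3 2 9)(5 7 15 13) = [12, 14, 9, 2, 4, 7, 6, 15, 8, 0, 10, 3, 1, 5, 11, 13, 16]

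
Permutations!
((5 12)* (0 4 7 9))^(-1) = ((0 4 7 9)(5 12))^(-1) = (0 9 7 4)(5 12)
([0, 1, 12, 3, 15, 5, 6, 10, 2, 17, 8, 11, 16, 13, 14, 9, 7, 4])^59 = [0, 1, 8, 3, 17, 5, 6, 16, 10, 15, 7, 11, 2, 13, 14, 4, 12, 9]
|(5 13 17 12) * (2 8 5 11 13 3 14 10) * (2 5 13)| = |(2 8 13 17 12 11)(3 14 10 5)| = 12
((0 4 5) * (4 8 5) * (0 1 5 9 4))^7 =((0 8 9 4)(1 5))^7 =(0 4 9 8)(1 5)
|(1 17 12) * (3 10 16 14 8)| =|(1 17 12)(3 10 16 14 8)| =15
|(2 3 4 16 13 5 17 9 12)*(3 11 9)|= 12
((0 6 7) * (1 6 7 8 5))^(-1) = (0 7)(1 5 8 6)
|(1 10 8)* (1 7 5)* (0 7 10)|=|(0 7 5 1)(8 10)|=4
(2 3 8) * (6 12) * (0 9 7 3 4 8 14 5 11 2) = (0 9 7 3 14 5 11 2 4 8)(6 12) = [9, 1, 4, 14, 8, 11, 12, 3, 0, 7, 10, 2, 6, 13, 5]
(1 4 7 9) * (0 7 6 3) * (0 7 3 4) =(0 3 7 9 1)(4 6) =[3, 0, 2, 7, 6, 5, 4, 9, 8, 1]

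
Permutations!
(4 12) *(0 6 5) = (0 6 5)(4 12) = [6, 1, 2, 3, 12, 0, 5, 7, 8, 9, 10, 11, 4]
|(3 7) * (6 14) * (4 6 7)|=5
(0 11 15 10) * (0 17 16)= (0 11 15 10 17 16)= [11, 1, 2, 3, 4, 5, 6, 7, 8, 9, 17, 15, 12, 13, 14, 10, 0, 16]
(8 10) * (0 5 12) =(0 5 12)(8 10) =[5, 1, 2, 3, 4, 12, 6, 7, 10, 9, 8, 11, 0]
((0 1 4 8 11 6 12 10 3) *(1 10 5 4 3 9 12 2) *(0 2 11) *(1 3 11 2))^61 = ((0 10 9 12 5 4 8)(1 11 6 2 3))^61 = (0 4 12 10 8 5 9)(1 11 6 2 3)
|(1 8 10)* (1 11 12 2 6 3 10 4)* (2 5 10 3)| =|(1 8 4)(2 6)(5 10 11 12)| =12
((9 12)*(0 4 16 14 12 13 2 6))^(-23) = (0 12 6 14 2 16 13 4 9)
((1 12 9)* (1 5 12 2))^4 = (5 12 9)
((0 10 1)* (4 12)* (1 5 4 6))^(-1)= ((0 10 5 4 12 6 1))^(-1)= (0 1 6 12 4 5 10)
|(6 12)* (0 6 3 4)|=|(0 6 12 3 4)|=5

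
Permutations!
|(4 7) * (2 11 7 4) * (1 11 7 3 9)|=|(1 11 3 9)(2 7)|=4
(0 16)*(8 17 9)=(0 16)(8 17 9)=[16, 1, 2, 3, 4, 5, 6, 7, 17, 8, 10, 11, 12, 13, 14, 15, 0, 9]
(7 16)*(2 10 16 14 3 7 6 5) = (2 10 16 6 5)(3 7 14) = [0, 1, 10, 7, 4, 2, 5, 14, 8, 9, 16, 11, 12, 13, 3, 15, 6]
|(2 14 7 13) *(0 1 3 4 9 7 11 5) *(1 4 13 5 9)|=11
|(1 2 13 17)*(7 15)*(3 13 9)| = 6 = |(1 2 9 3 13 17)(7 15)|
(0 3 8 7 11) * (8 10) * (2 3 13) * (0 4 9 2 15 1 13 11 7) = (0 11 4 9 2 3 10 8)(1 13 15) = [11, 13, 3, 10, 9, 5, 6, 7, 0, 2, 8, 4, 12, 15, 14, 1]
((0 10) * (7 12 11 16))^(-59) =(0 10)(7 12 11 16)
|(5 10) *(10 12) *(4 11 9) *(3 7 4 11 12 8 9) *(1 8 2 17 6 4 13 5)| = 14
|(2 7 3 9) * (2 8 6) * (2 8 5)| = |(2 7 3 9 5)(6 8)| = 10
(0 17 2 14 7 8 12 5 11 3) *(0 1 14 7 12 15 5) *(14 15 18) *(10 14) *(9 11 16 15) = (0 17 2 7 8 18 10 14 12)(1 9 11 3)(5 16 15) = [17, 9, 7, 1, 4, 16, 6, 8, 18, 11, 14, 3, 0, 13, 12, 5, 15, 2, 10]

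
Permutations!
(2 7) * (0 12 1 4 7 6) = (0 12 1 4 7 2 6) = [12, 4, 6, 3, 7, 5, 0, 2, 8, 9, 10, 11, 1]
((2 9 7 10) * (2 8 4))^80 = ((2 9 7 10 8 4))^80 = (2 7 8)(4 9 10)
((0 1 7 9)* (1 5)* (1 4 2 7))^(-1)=((0 5 4 2 7 9))^(-1)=(0 9 7 2 4 5)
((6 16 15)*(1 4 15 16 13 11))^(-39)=(16)(1 6)(4 13)(11 15)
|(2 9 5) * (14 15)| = |(2 9 5)(14 15)| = 6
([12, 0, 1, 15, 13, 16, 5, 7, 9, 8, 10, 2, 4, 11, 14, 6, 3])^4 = (0 11 12 2 4 1 13)(3 16 5 6 15)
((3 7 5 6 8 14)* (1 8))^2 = ((1 8 14 3 7 5 6))^2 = (1 14 7 6 8 3 5)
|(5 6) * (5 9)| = |(5 6 9)| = 3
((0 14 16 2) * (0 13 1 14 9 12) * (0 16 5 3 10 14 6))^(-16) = ((0 9 12 16 2 13 1 6)(3 10 14 5))^(-16) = (16)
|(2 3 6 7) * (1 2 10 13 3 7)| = |(1 2 7 10 13 3 6)| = 7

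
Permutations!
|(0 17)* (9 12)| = 2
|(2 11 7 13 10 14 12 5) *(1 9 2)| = |(1 9 2 11 7 13 10 14 12 5)| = 10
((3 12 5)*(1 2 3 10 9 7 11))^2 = ((1 2 3 12 5 10 9 7 11))^2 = (1 3 5 9 11 2 12 10 7)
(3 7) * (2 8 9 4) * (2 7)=(2 8 9 4 7 3)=[0, 1, 8, 2, 7, 5, 6, 3, 9, 4]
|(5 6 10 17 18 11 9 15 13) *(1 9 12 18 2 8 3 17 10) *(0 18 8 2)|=|(0 18 11 12 8 3 17)(1 9 15 13 5 6)|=42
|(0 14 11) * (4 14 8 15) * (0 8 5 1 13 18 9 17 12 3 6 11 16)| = |(0 5 1 13 18 9 17 12 3 6 11 8 15 4 14 16)| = 16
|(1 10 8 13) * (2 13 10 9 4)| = 10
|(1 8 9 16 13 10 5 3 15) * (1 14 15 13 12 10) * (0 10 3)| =42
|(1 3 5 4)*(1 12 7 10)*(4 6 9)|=9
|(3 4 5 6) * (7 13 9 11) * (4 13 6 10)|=6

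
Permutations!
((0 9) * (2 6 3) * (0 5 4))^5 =((0 9 5 4)(2 6 3))^5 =(0 9 5 4)(2 3 6)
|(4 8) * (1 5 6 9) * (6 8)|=|(1 5 8 4 6 9)|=6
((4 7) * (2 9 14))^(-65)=(2 9 14)(4 7)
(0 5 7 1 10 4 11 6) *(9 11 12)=[5, 10, 2, 3, 12, 7, 0, 1, 8, 11, 4, 6, 9]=(0 5 7 1 10 4 12 9 11 6)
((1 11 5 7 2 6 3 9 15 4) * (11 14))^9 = (1 15 3 2 5 14 4 9 6 7 11) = ((1 14 11 5 7 2 6 3 9 15 4))^9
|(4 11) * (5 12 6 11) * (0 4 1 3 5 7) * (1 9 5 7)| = 5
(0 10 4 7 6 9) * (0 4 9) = (0 10 9 4 7 6) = [10, 1, 2, 3, 7, 5, 0, 6, 8, 4, 9]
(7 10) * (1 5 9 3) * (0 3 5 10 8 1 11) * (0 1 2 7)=(0 3 11 1 10)(2 7 8)(5 9)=[3, 10, 7, 11, 4, 9, 6, 8, 2, 5, 0, 1]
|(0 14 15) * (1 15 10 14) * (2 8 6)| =6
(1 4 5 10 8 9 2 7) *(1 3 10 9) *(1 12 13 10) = (1 4 5 9 2 7 3)(8 12 13 10) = [0, 4, 7, 1, 5, 9, 6, 3, 12, 2, 8, 11, 13, 10]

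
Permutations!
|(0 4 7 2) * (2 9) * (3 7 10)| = 7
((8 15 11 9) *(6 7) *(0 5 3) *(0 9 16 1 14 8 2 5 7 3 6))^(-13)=((0 7)(1 14 8 15 11 16)(2 5 6 3 9))^(-13)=(0 7)(1 16 11 15 8 14)(2 6 9 5 3)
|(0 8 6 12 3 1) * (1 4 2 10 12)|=20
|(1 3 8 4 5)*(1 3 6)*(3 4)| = |(1 6)(3 8)(4 5)| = 2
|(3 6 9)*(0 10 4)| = 3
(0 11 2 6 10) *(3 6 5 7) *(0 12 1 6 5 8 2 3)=(0 11 3 5 7)(1 6 10 12)(2 8)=[11, 6, 8, 5, 4, 7, 10, 0, 2, 9, 12, 3, 1]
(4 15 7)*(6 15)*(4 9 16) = (4 6 15 7 9 16) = [0, 1, 2, 3, 6, 5, 15, 9, 8, 16, 10, 11, 12, 13, 14, 7, 4]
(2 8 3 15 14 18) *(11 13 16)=[0, 1, 8, 15, 4, 5, 6, 7, 3, 9, 10, 13, 12, 16, 18, 14, 11, 17, 2]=(2 8 3 15 14 18)(11 13 16)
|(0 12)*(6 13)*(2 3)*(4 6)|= |(0 12)(2 3)(4 6 13)|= 6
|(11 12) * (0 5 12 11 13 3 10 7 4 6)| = 9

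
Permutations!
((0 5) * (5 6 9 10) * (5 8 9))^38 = (0 5 6)(8 10 9)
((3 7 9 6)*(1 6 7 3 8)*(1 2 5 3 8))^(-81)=((1 6)(2 5 3 8)(7 9))^(-81)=(1 6)(2 8 3 5)(7 9)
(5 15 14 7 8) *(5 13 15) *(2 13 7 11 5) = (2 13 15 14 11 5)(7 8) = [0, 1, 13, 3, 4, 2, 6, 8, 7, 9, 10, 5, 12, 15, 11, 14]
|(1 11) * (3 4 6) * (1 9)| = |(1 11 9)(3 4 6)| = 3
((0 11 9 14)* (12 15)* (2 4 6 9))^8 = ((0 11 2 4 6 9 14)(12 15))^8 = (15)(0 11 2 4 6 9 14)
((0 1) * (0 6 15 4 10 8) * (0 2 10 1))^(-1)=(1 4 15 6)(2 8 10)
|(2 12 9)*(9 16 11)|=|(2 12 16 11 9)|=5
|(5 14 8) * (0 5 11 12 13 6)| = 8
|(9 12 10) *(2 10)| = 4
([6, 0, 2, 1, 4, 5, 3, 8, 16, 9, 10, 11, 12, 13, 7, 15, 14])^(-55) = [6, 0, 2, 1, 4, 5, 3, 8, 16, 9, 10, 11, 12, 13, 7, 15, 14]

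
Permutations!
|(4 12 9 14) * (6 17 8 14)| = 7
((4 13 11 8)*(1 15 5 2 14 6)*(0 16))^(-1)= (0 16)(1 6 14 2 5 15)(4 8 11 13)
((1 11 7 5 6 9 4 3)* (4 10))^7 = ((1 11 7 5 6 9 10 4 3))^7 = (1 4 9 5 11 3 10 6 7)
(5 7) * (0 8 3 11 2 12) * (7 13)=(0 8 3 11 2 12)(5 13 7)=[8, 1, 12, 11, 4, 13, 6, 5, 3, 9, 10, 2, 0, 7]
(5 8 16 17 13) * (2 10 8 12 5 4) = (2 10 8 16 17 13 4)(5 12) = [0, 1, 10, 3, 2, 12, 6, 7, 16, 9, 8, 11, 5, 4, 14, 15, 17, 13]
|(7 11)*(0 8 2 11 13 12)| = 7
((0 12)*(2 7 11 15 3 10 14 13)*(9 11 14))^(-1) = ((0 12)(2 7 14 13)(3 10 9 11 15))^(-1) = (0 12)(2 13 14 7)(3 15 11 9 10)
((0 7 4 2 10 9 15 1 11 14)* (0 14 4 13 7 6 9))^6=((0 6 9 15 1 11 4 2 10)(7 13))^6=(0 4 15)(1 6 2)(9 10 11)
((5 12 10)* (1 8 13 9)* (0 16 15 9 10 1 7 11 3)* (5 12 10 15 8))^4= (0 15 3 13 11 8 7 16 9)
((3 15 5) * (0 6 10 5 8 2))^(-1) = ((0 6 10 5 3 15 8 2))^(-1) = (0 2 8 15 3 5 10 6)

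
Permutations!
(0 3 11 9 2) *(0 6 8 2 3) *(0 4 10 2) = (0 4 10 2 6 8)(3 11 9) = [4, 1, 6, 11, 10, 5, 8, 7, 0, 3, 2, 9]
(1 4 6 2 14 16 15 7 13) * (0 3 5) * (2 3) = (0 2 14 16 15 7 13 1 4 6 3 5) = [2, 4, 14, 5, 6, 0, 3, 13, 8, 9, 10, 11, 12, 1, 16, 7, 15]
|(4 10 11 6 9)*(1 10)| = 6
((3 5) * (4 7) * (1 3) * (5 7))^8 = (1 4 3 5 7)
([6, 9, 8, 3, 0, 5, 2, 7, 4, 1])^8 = [8, 1, 0, 3, 2, 5, 4, 7, 6, 9]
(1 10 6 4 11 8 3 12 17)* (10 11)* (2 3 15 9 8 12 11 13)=(1 13 2 3 11 12 17)(4 10 6)(8 15 9)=[0, 13, 3, 11, 10, 5, 4, 7, 15, 8, 6, 12, 17, 2, 14, 9, 16, 1]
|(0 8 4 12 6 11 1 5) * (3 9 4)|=10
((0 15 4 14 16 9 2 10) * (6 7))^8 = (16) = ((0 15 4 14 16 9 2 10)(6 7))^8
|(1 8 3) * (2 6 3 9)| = |(1 8 9 2 6 3)| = 6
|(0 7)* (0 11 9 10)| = |(0 7 11 9 10)| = 5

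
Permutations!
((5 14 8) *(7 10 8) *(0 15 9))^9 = (15)(5 8 10 7 14)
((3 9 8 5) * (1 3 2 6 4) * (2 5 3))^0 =((1 2 6 4)(3 9 8))^0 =(9)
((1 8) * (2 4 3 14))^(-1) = (1 8)(2 14 3 4)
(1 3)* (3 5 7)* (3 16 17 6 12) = [0, 5, 2, 1, 4, 7, 12, 16, 8, 9, 10, 11, 3, 13, 14, 15, 17, 6] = (1 5 7 16 17 6 12 3)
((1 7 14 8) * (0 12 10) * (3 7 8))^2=((0 12 10)(1 8)(3 7 14))^2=(0 10 12)(3 14 7)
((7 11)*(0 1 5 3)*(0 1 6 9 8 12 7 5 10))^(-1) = ((0 6 9 8 12 7 11 5 3 1 10))^(-1) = (0 10 1 3 5 11 7 12 8 9 6)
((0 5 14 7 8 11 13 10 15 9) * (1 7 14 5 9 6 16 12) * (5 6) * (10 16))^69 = (0 9)(1 12 16 13 11 8 7)(5 6 10 15) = ((0 9)(1 7 8 11 13 16 12)(5 6 10 15))^69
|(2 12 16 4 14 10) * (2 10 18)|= 6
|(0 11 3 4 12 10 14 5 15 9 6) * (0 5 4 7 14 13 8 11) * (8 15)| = |(3 7 14 4 12 10 13 15 9 6 5 8 11)| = 13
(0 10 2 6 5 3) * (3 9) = (0 10 2 6 5 9 3) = [10, 1, 6, 0, 4, 9, 5, 7, 8, 3, 2]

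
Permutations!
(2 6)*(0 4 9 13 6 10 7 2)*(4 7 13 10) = (0 7 2 4 9 10 13 6) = [7, 1, 4, 3, 9, 5, 0, 2, 8, 10, 13, 11, 12, 6]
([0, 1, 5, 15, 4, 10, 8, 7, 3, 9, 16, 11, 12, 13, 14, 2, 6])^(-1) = (2 15 3 8 6 16 10 5)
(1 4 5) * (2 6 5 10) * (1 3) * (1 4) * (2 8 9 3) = (2 6 5)(3 4 10 8 9) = [0, 1, 6, 4, 10, 2, 5, 7, 9, 3, 8]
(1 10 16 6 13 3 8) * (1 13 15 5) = (1 10 16 6 15 5)(3 8 13) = [0, 10, 2, 8, 4, 1, 15, 7, 13, 9, 16, 11, 12, 3, 14, 5, 6]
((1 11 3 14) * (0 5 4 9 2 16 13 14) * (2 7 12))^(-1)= (0 3 11 1 14 13 16 2 12 7 9 4 5)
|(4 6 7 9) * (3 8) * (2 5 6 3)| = 8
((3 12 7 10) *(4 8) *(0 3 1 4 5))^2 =((0 3 12 7 10 1 4 8 5))^2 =(0 12 10 4 5 3 7 1 8)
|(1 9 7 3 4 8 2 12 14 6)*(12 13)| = 11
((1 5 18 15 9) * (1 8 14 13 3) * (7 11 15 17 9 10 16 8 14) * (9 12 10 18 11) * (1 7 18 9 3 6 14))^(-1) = ((1 5 11 15 9)(3 7)(6 14 13)(8 18 17 12 10 16))^(-1) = (1 9 15 11 5)(3 7)(6 13 14)(8 16 10 12 17 18)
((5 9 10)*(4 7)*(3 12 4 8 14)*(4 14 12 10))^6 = (3 8 9)(4 10 12)(5 14 7)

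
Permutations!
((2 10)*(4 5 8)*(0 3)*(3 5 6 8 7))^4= ((0 5 7 3)(2 10)(4 6 8))^4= (10)(4 6 8)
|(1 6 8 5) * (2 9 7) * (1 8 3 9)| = |(1 6 3 9 7 2)(5 8)| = 6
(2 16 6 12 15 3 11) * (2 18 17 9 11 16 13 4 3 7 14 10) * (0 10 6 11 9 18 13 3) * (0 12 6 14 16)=[10, 1, 3, 0, 12, 5, 6, 16, 8, 9, 2, 13, 15, 4, 14, 7, 11, 18, 17]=(0 10 2 3)(4 12 15 7 16 11 13)(17 18)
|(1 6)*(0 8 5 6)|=|(0 8 5 6 1)|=5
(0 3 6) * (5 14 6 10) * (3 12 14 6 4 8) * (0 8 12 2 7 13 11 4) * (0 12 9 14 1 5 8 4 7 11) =(0 2 11 7 13)(1 5 6 4 9 14 12)(3 10 8) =[2, 5, 11, 10, 9, 6, 4, 13, 3, 14, 8, 7, 1, 0, 12]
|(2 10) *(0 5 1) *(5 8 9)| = |(0 8 9 5 1)(2 10)| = 10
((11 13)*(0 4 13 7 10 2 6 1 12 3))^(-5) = ((0 4 13 11 7 10 2 6 1 12 3))^(-5) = (0 2 4 6 13 1 11 12 7 3 10)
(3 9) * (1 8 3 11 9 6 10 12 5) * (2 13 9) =(1 8 3 6 10 12 5)(2 13 9 11) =[0, 8, 13, 6, 4, 1, 10, 7, 3, 11, 12, 2, 5, 9]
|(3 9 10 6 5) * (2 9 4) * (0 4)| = 8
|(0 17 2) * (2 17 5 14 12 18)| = |(0 5 14 12 18 2)| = 6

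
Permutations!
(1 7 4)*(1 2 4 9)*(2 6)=(1 7 9)(2 4 6)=[0, 7, 4, 3, 6, 5, 2, 9, 8, 1]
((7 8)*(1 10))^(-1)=(1 10)(7 8)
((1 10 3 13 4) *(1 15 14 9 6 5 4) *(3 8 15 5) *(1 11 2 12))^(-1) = ((1 10 8 15 14 9 6 3 13 11 2 12)(4 5))^(-1) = (1 12 2 11 13 3 6 9 14 15 8 10)(4 5)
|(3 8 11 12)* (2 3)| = 5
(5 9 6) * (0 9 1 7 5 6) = (0 9)(1 7 5) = [9, 7, 2, 3, 4, 1, 6, 5, 8, 0]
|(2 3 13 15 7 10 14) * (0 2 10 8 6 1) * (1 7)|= |(0 2 3 13 15 1)(6 7 8)(10 14)|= 6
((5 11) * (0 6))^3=(0 6)(5 11)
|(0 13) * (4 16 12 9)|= 4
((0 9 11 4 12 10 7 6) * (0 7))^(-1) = ((0 9 11 4 12 10)(6 7))^(-1) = (0 10 12 4 11 9)(6 7)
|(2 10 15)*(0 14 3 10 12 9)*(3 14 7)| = |(0 7 3 10 15 2 12 9)| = 8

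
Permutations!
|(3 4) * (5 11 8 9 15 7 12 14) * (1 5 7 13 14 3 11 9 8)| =11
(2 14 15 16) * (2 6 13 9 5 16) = (2 14 15)(5 16 6 13 9) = [0, 1, 14, 3, 4, 16, 13, 7, 8, 5, 10, 11, 12, 9, 15, 2, 6]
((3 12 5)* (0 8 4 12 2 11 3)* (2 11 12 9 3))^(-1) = (0 5 12 2 11 3 9 4 8)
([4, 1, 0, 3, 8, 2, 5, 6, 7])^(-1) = (0 2 5 6 7 8 4)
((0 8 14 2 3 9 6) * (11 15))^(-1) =(0 6 9 3 2 14 8)(11 15)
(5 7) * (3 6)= (3 6)(5 7)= [0, 1, 2, 6, 4, 7, 3, 5]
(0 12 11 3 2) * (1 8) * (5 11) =[12, 8, 0, 2, 4, 11, 6, 7, 1, 9, 10, 3, 5] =(0 12 5 11 3 2)(1 8)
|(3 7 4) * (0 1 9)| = 3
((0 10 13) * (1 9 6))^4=(0 10 13)(1 9 6)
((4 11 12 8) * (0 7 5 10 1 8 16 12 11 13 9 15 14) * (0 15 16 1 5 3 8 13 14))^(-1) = ((0 7 3 8 4 14 15)(1 13 9 16 12)(5 10))^(-1) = (0 15 14 4 8 3 7)(1 12 16 9 13)(5 10)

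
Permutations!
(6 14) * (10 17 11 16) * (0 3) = (0 3)(6 14)(10 17 11 16) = [3, 1, 2, 0, 4, 5, 14, 7, 8, 9, 17, 16, 12, 13, 6, 15, 10, 11]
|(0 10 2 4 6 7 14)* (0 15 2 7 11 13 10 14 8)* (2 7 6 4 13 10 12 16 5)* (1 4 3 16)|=120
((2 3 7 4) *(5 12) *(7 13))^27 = ((2 3 13 7 4)(5 12))^27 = (2 13 4 3 7)(5 12)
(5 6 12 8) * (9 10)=(5 6 12 8)(9 10)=[0, 1, 2, 3, 4, 6, 12, 7, 5, 10, 9, 11, 8]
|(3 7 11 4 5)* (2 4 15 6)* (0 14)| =8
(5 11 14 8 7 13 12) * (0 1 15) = (0 1 15)(5 11 14 8 7 13 12) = [1, 15, 2, 3, 4, 11, 6, 13, 7, 9, 10, 14, 5, 12, 8, 0]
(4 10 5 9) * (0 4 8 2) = (0 4 10 5 9 8 2) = [4, 1, 0, 3, 10, 9, 6, 7, 2, 8, 5]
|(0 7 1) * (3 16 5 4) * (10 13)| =|(0 7 1)(3 16 5 4)(10 13)| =12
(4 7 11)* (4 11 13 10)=(4 7 13 10)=[0, 1, 2, 3, 7, 5, 6, 13, 8, 9, 4, 11, 12, 10]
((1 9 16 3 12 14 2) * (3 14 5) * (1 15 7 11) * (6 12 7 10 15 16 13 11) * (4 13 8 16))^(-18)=((1 9 8 16 14 2 4 13 11)(3 7 6 12 5)(10 15))^(-18)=(16)(3 6 5 7 12)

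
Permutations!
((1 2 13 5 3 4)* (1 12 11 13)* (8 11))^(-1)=(1 2)(3 5 13 11 8 12 4)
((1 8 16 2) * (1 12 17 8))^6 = ((2 12 17 8 16))^6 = (2 12 17 8 16)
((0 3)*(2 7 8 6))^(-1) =(0 3)(2 6 8 7)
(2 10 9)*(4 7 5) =[0, 1, 10, 3, 7, 4, 6, 5, 8, 2, 9] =(2 10 9)(4 7 5)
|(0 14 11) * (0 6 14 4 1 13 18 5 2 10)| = 24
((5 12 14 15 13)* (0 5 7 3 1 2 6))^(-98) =(0 5 12 14 15 13 7 3 1 2 6)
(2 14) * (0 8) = (0 8)(2 14) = [8, 1, 14, 3, 4, 5, 6, 7, 0, 9, 10, 11, 12, 13, 2]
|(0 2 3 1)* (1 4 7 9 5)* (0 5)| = 6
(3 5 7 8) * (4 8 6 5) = (3 4 8)(5 7 6) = [0, 1, 2, 4, 8, 7, 5, 6, 3]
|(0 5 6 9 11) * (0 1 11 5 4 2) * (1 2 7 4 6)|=14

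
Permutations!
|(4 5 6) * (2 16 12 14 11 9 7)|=|(2 16 12 14 11 9 7)(4 5 6)|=21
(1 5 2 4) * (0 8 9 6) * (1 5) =(0 8 9 6)(2 4 5) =[8, 1, 4, 3, 5, 2, 0, 7, 9, 6]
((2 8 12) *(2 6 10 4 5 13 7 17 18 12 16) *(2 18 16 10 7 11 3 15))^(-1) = (2 15 3 11 13 5 4 10 8)(6 12 18 16 17 7)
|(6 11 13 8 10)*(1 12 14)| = 15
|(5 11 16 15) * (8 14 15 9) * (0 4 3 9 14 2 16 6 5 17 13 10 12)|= 39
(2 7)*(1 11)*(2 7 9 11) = (1 2 9 11) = [0, 2, 9, 3, 4, 5, 6, 7, 8, 11, 10, 1]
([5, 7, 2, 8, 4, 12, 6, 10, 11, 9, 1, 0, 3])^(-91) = (0 11 8 3 12 5)(1 10 7)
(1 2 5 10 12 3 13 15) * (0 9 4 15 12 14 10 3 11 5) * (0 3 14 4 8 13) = (0 9 8 13 12 11 5 14 10 4 15 1 2 3) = [9, 2, 3, 0, 15, 14, 6, 7, 13, 8, 4, 5, 11, 12, 10, 1]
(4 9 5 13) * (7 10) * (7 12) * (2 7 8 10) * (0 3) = (0 3)(2 7)(4 9 5 13)(8 10 12) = [3, 1, 7, 0, 9, 13, 6, 2, 10, 5, 12, 11, 8, 4]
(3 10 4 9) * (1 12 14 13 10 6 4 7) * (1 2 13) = (1 12 14)(2 13 10 7)(3 6 4 9) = [0, 12, 13, 6, 9, 5, 4, 2, 8, 3, 7, 11, 14, 10, 1]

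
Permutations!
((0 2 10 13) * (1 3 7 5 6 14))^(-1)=(0 13 10 2)(1 14 6 5 7 3)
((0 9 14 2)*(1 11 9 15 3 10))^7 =(0 14 11 10 15 2 9 1 3)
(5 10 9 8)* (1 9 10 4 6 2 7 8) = (10)(1 9)(2 7 8 5 4 6) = [0, 9, 7, 3, 6, 4, 2, 8, 5, 1, 10]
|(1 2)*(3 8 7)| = |(1 2)(3 8 7)| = 6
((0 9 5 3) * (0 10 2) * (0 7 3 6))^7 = (0 6 5 9)(2 10 3 7)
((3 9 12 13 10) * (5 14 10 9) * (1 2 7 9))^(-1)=(1 13 12 9 7 2)(3 10 14 5)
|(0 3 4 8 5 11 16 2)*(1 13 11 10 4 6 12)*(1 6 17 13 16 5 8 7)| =|(0 3 17 13 11 5 10 4 7 1 16 2)(6 12)| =12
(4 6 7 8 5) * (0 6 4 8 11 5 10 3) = (0 6 7 11 5 8 10 3) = [6, 1, 2, 0, 4, 8, 7, 11, 10, 9, 3, 5]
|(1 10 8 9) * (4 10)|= 5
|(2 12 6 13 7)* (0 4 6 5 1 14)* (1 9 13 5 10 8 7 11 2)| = 14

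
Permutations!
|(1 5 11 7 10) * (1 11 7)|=|(1 5 7 10 11)|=5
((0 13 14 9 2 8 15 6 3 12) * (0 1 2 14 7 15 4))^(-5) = ((0 13 7 15 6 3 12 1 2 8 4)(9 14))^(-5) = (0 12 13 1 7 2 15 8 6 4 3)(9 14)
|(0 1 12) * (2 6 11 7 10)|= 15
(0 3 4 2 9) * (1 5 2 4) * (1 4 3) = (0 1 5 2 9)(3 4) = [1, 5, 9, 4, 3, 2, 6, 7, 8, 0]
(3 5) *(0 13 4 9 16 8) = (0 13 4 9 16 8)(3 5) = [13, 1, 2, 5, 9, 3, 6, 7, 0, 16, 10, 11, 12, 4, 14, 15, 8]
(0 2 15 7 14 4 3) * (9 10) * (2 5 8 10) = (0 5 8 10 9 2 15 7 14 4 3) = [5, 1, 15, 0, 3, 8, 6, 14, 10, 2, 9, 11, 12, 13, 4, 7]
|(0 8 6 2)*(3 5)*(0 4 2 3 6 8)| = 6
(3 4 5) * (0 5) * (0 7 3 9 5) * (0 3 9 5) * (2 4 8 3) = (0 2 4 7 9)(3 8) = [2, 1, 4, 8, 7, 5, 6, 9, 3, 0]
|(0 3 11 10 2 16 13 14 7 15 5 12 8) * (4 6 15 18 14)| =|(0 3 11 10 2 16 13 4 6 15 5 12 8)(7 18 14)| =39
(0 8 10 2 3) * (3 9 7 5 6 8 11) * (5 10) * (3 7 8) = (0 11 7 10 2 9 8 5 6 3) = [11, 1, 9, 0, 4, 6, 3, 10, 5, 8, 2, 7]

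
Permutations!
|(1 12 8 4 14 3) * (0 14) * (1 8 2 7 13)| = 5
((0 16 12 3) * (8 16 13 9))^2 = (0 9 16 3 13 8 12)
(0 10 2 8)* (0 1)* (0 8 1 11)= (0 10 2 1 8 11)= [10, 8, 1, 3, 4, 5, 6, 7, 11, 9, 2, 0]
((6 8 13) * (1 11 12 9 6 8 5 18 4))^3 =((1 11 12 9 6 5 18 4)(8 13))^3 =(1 9 18 11 6 4 12 5)(8 13)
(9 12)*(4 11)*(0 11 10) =(0 11 4 10)(9 12) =[11, 1, 2, 3, 10, 5, 6, 7, 8, 12, 0, 4, 9]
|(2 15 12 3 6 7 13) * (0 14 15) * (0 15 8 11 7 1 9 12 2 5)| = |(0 14 8 11 7 13 5)(1 9 12 3 6)(2 15)| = 70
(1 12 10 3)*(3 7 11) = [0, 12, 2, 1, 4, 5, 6, 11, 8, 9, 7, 3, 10] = (1 12 10 7 11 3)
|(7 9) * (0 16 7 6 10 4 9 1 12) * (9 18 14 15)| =|(0 16 7 1 12)(4 18 14 15 9 6 10)| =35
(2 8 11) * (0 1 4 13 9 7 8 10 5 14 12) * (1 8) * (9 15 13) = (0 8 11 2 10 5 14 12)(1 4 9 7)(13 15) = [8, 4, 10, 3, 9, 14, 6, 1, 11, 7, 5, 2, 0, 15, 12, 13]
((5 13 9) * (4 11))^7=((4 11)(5 13 9))^7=(4 11)(5 13 9)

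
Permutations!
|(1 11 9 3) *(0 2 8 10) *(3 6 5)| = 12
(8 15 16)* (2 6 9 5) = (2 6 9 5)(8 15 16) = [0, 1, 6, 3, 4, 2, 9, 7, 15, 5, 10, 11, 12, 13, 14, 16, 8]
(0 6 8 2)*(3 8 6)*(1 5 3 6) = [6, 5, 0, 8, 4, 3, 1, 7, 2] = (0 6 1 5 3 8 2)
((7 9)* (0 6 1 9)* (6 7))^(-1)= ((0 7)(1 9 6))^(-1)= (0 7)(1 6 9)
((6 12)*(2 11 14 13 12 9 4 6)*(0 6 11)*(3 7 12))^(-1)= (0 2 12 7 3 13 14 11 4 9 6)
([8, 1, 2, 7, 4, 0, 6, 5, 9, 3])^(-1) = [5, 1, 2, 9, 4, 7, 6, 3, 0, 8]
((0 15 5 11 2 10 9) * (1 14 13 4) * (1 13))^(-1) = (0 9 10 2 11 5 15)(1 14)(4 13)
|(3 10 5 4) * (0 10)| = 5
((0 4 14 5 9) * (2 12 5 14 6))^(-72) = (14)(0 5 2 4 9 12 6)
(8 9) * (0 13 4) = (0 13 4)(8 9) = [13, 1, 2, 3, 0, 5, 6, 7, 9, 8, 10, 11, 12, 4]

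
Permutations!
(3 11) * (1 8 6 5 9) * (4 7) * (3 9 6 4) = (1 8 4 7 3 11 9)(5 6) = [0, 8, 2, 11, 7, 6, 5, 3, 4, 1, 10, 9]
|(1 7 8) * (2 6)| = |(1 7 8)(2 6)| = 6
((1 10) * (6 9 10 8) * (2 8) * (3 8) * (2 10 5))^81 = (1 10)(2 6)(3 9)(5 8)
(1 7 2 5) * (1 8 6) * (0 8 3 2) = (0 8 6 1 7)(2 5 3) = [8, 7, 5, 2, 4, 3, 1, 0, 6]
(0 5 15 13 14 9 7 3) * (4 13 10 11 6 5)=(0 4 13 14 9 7 3)(5 15 10 11 6)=[4, 1, 2, 0, 13, 15, 5, 3, 8, 7, 11, 6, 12, 14, 9, 10]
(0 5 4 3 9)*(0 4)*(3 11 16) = (0 5)(3 9 4 11 16) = [5, 1, 2, 9, 11, 0, 6, 7, 8, 4, 10, 16, 12, 13, 14, 15, 3]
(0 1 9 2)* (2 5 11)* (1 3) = (0 3 1 9 5 11 2) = [3, 9, 0, 1, 4, 11, 6, 7, 8, 5, 10, 2]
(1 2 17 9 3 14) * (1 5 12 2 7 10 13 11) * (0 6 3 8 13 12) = (0 6 3 14 5)(1 7 10 12 2 17 9 8 13 11) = [6, 7, 17, 14, 4, 0, 3, 10, 13, 8, 12, 1, 2, 11, 5, 15, 16, 9]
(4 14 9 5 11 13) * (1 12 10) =(1 12 10)(4 14 9 5 11 13) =[0, 12, 2, 3, 14, 11, 6, 7, 8, 5, 1, 13, 10, 4, 9]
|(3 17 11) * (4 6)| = 6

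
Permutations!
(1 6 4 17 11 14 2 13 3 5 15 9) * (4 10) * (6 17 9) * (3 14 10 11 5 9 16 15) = [0, 17, 13, 9, 16, 3, 11, 7, 8, 1, 4, 10, 12, 14, 2, 6, 15, 5] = (1 17 5 3 9)(2 13 14)(4 16 15 6 11 10)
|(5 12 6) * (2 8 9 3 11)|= 15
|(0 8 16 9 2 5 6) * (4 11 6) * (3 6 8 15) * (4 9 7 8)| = 12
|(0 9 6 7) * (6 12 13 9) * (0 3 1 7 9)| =|(0 6 9 12 13)(1 7 3)| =15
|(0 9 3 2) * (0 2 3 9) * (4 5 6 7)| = 4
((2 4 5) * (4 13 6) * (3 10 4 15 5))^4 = (2 5 15 6 13)(3 10 4)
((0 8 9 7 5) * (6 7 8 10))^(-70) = ((0 10 6 7 5)(8 9))^(-70) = (10)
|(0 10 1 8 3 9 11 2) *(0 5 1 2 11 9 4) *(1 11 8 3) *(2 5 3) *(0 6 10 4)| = 10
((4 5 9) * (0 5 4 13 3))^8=((0 5 9 13 3))^8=(0 13 5 3 9)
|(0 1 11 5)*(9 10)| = |(0 1 11 5)(9 10)| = 4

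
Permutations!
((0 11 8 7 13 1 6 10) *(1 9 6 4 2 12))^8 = ((0 11 8 7 13 9 6 10)(1 4 2 12))^8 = (13)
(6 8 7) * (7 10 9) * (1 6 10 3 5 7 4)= (1 6 8 3 5 7 10 9 4)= [0, 6, 2, 5, 1, 7, 8, 10, 3, 4, 9]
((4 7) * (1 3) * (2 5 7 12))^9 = (1 3)(2 12 4 7 5)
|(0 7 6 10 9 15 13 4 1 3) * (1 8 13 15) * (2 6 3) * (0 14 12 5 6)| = |(15)(0 7 3 14 12 5 6 10 9 1 2)(4 8 13)| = 33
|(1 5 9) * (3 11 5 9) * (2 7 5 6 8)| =|(1 9)(2 7 5 3 11 6 8)| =14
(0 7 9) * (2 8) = (0 7 9)(2 8) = [7, 1, 8, 3, 4, 5, 6, 9, 2, 0]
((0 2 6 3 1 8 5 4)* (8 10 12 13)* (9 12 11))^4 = ((0 2 6 3 1 10 11 9 12 13 8 5 4))^4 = (0 1 12 4 3 9 5 6 11 8 2 10 13)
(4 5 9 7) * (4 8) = [0, 1, 2, 3, 5, 9, 6, 8, 4, 7] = (4 5 9 7 8)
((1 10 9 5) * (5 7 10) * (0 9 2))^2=(0 7 2 9 10)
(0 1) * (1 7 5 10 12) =[7, 0, 2, 3, 4, 10, 6, 5, 8, 9, 12, 11, 1] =(0 7 5 10 12 1)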